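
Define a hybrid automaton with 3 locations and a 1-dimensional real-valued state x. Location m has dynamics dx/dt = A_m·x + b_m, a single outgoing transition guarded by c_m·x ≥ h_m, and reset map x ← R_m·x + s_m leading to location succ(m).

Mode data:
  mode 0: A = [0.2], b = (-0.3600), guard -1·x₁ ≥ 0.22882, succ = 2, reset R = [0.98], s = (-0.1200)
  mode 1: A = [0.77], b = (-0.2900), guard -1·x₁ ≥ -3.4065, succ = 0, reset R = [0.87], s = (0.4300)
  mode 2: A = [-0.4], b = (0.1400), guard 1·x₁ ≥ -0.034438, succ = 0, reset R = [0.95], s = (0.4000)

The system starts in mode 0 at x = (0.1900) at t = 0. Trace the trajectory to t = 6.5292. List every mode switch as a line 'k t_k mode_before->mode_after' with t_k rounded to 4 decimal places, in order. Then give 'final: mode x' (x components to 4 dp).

Mode 0: guard c·x = 0.2288 hit at Δt = 1.1561 (t = 1.1561), x⁻ = (-0.2288) → reset → x⁺ = (-0.3442), jump to mode 2
Mode 2: guard c·x = -0.0344 hit at Δt = 1.4776 (t = 2.6337), x⁻ = (-0.0344) → reset → x⁺ = (0.3673), jump to mode 0
Mode 0: guard c·x = 0.2288 hit at Δt = 1.7394 (t = 4.3731), x⁻ = (-0.2288) → reset → x⁺ = (-0.3442), jump to mode 2
Mode 2: guard c·x = -0.0344 hit at Δt = 1.4776 (t = 5.8507), x⁻ = (-0.0344) → reset → x⁺ = (0.3673), jump to mode 0
Mode 0: flow for 0.6785 to horizon, guard not reached → x = (0.1591)

1 1.1561 0->2
2 2.6337 2->0
3 4.3731 0->2
4 5.8507 2->0
final: 0 0.1591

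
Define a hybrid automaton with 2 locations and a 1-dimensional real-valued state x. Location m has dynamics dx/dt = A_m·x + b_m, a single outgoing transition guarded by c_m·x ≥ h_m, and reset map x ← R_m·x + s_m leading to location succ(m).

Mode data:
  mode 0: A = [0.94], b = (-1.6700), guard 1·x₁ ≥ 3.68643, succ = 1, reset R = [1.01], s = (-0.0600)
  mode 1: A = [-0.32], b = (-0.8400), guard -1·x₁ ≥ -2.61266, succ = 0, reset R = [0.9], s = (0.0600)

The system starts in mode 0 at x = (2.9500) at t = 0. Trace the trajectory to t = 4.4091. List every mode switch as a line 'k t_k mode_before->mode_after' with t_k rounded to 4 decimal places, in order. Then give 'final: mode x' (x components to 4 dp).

Mode 0: guard c·x = 3.6864 hit at Δt = 0.5182 (t = 0.5182), x⁻ = (3.6864) → reset → x⁺ = (3.6633), jump to mode 1
Mode 1: guard c·x = -2.6127 hit at Δt = 0.5713 (t = 1.0895), x⁻ = (2.6127) → reset → x⁺ = (2.4114), jump to mode 0
Mode 0: guard c·x = 3.6864 hit at Δt = 1.1718 (t = 2.2613), x⁻ = (3.6864) → reset → x⁺ = (3.6633), jump to mode 1
Mode 1: guard c·x = -2.6127 hit at Δt = 0.5713 (t = 2.8326), x⁻ = (2.6127) → reset → x⁺ = (2.4114), jump to mode 0
Mode 0: guard c·x = 3.6864 hit at Δt = 1.1718 (t = 4.0043), x⁻ = (3.6864) → reset → x⁺ = (3.6633), jump to mode 1
Mode 1: flow for 0.4048 to horizon, guard not reached → x = (2.8993)

1 0.5182 0->1
2 1.0895 1->0
3 2.2613 0->1
4 2.8326 1->0
5 4.0043 0->1
final: 1 2.8993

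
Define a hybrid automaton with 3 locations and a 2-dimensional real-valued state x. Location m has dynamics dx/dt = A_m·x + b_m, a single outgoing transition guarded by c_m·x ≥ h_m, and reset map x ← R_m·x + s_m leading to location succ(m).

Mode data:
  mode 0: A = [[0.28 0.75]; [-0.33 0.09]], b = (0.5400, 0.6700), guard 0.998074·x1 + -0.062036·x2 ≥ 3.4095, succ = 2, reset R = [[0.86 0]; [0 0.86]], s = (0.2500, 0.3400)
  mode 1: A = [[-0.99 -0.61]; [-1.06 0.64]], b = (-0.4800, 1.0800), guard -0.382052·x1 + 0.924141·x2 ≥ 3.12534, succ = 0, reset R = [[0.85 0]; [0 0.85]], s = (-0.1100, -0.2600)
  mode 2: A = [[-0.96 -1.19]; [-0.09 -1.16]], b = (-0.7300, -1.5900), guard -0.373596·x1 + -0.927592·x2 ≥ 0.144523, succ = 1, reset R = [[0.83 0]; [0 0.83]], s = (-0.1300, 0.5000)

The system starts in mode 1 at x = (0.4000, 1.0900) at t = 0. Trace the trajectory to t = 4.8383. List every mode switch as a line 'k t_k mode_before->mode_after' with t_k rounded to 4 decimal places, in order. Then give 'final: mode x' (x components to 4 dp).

1 0.7919 1->0
2 2.2260 0->2
3 3.3118 2->1
4 4.3460 1->0
final: 0 0.1811 2.7726

Mode 1: guard c·x = 3.1253 hit at Δt = 0.7919 (t = 0.7919), x⁻ = (-0.7649, 3.0657) → reset → x⁺ = (-0.7602, 2.3458), jump to mode 0
Mode 0: guard c·x = 3.4095 hit at Δt = 1.4341 (t = 2.2260), x⁻ = (3.6093, 3.1086) → reset → x⁺ = (3.3540, 3.0134), jump to mode 2
Mode 2: guard c·x = 0.1445 hit at Δt = 1.0858 (t = 3.3118), x⁻ = (0.0364, -0.1704) → reset → x⁺ = (-0.0998, 0.3585), jump to mode 1
Mode 1: guard c·x = 3.1253 hit at Δt = 1.0342 (t = 4.3460), x⁻ = (-1.0018, 2.9677) → reset → x⁺ = (-0.9616, 2.2626), jump to mode 0
Mode 0: flow for 0.4923 to horizon, guard not reached → x = (0.1811, 2.7726)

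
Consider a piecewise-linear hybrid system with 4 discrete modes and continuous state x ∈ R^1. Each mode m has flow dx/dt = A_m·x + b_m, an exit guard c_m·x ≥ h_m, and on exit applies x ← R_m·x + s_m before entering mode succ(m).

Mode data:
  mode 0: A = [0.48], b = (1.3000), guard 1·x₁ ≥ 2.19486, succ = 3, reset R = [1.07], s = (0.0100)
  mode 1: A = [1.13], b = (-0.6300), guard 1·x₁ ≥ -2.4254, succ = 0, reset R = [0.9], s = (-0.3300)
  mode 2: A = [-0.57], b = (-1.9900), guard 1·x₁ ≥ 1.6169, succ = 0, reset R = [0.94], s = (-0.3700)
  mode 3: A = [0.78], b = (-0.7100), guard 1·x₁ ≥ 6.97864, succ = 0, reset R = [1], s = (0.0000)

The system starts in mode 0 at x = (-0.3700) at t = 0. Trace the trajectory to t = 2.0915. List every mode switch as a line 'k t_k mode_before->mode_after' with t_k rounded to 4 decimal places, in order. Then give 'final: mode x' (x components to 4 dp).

1 1.5426 0->3
final: 3 3.1324

Mode 0: guard c·x = 2.1949 hit at Δt = 1.5426 (t = 1.5426), x⁻ = (2.1949) → reset → x⁺ = (2.3585), jump to mode 3
Mode 3: flow for 0.5489 to horizon, guard not reached → x = (3.1324)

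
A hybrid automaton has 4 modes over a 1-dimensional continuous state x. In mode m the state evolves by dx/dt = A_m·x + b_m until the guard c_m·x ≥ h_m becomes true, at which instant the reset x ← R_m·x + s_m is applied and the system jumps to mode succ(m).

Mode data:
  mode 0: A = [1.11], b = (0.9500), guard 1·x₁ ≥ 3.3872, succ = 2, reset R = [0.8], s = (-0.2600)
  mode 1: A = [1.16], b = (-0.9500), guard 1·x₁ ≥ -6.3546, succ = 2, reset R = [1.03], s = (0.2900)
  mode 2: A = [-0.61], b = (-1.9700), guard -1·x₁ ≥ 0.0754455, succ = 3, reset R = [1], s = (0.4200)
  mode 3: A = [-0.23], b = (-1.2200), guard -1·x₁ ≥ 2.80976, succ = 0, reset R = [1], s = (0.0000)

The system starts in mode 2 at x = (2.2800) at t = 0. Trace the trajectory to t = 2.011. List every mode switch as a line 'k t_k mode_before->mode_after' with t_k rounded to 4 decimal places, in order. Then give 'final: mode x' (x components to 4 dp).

Mode 2: guard c·x = 0.0754 hit at Δt = 0.9144 (t = 0.9144), x⁻ = (-0.0754) → reset → x⁺ = (0.3446), jump to mode 3
Mode 3: flow for 1.0966 to horizon, guard not reached → x = (-0.9147)

1 0.9144 2->3
final: 3 -0.9147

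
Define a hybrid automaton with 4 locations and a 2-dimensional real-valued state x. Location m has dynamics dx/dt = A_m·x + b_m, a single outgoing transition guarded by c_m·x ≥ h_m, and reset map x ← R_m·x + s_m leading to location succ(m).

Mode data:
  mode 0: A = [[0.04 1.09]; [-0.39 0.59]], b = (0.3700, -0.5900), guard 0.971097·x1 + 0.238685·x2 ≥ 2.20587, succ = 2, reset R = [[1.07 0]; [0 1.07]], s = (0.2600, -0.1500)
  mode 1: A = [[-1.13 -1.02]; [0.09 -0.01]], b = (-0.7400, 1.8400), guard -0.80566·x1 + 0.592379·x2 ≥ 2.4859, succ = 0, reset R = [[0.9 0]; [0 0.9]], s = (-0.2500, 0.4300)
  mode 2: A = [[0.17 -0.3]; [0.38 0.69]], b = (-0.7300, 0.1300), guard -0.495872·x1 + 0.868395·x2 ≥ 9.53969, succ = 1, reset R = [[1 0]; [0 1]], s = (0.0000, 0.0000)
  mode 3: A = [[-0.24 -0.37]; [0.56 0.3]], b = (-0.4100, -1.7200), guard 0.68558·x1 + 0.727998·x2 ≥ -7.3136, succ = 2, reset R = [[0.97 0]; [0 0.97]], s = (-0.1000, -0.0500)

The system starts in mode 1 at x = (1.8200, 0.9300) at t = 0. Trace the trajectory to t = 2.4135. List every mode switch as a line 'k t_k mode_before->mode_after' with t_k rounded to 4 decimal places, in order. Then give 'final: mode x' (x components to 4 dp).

1 0.9839 1->0
2 1.6159 0->2
final: 2 -0.0756 7.2870

Mode 1: guard c·x = 2.4859 hit at Δt = 0.9839 (t = 0.9839), x⁻ = (-1.0670, 2.7453) → reset → x⁺ = (-1.2103, 2.9008), jump to mode 0
Mode 0: guard c·x = 2.2059 hit at Δt = 0.6320 (t = 1.6159), x⁻ = (1.3423, 3.7805) → reset → x⁺ = (1.6963, 3.8951), jump to mode 2
Mode 2: flow for 0.7976 to horizon, guard not reached → x = (-0.0756, 7.2870)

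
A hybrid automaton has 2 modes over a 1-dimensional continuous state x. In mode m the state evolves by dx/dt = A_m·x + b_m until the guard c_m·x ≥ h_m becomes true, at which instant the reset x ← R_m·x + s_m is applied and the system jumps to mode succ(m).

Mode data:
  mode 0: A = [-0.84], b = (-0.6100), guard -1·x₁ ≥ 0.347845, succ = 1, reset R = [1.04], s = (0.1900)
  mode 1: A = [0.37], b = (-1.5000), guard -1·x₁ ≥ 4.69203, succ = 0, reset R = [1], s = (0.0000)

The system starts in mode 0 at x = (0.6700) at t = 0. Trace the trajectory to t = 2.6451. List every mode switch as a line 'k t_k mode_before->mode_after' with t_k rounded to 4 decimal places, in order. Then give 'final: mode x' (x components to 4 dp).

Mode 0: guard c·x = 0.3478 hit at Δt = 1.5544 (t = 1.5544), x⁻ = (-0.3478) → reset → x⁺ = (-0.1718), jump to mode 1
Mode 1: flow for 1.0907 to horizon, guard not reached → x = (-2.2726)

1 1.5544 0->1
final: 1 -2.2726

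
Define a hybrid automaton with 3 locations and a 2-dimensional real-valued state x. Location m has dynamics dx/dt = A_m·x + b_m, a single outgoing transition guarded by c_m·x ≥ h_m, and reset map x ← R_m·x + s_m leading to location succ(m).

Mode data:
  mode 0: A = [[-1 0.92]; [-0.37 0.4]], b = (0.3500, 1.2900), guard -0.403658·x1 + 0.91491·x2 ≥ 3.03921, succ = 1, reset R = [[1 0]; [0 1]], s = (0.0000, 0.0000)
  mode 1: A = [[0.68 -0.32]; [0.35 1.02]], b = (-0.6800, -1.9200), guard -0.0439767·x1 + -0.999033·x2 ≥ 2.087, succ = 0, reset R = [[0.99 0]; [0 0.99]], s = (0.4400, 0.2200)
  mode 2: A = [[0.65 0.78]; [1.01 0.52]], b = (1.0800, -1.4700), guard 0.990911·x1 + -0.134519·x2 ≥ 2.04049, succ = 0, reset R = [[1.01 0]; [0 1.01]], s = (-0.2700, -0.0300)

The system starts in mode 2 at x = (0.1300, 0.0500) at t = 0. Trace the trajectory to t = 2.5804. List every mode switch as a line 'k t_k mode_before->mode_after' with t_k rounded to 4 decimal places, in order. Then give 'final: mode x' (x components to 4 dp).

1 1.5090 2->0
final: 0 0.2277 -0.5967

Mode 2: guard c·x = 2.0405 hit at Δt = 1.5090 (t = 1.5090), x⁻ = (1.8949, -1.2105) → reset → x⁺ = (1.6438, -1.2526), jump to mode 0
Mode 0: flow for 1.0714 to horizon, guard not reached → x = (0.2277, -0.5967)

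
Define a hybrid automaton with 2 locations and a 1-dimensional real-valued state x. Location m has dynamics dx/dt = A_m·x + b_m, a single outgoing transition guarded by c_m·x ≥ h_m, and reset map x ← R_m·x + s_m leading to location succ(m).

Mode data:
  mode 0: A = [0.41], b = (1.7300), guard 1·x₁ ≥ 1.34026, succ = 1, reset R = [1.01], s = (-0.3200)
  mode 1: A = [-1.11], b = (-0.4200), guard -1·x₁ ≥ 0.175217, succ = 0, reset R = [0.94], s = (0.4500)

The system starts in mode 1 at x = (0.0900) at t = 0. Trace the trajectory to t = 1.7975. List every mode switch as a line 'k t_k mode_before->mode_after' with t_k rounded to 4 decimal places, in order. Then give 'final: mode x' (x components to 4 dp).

Mode 1: guard c·x = 0.1752 hit at Δt = 0.7525 (t = 0.7525), x⁻ = (-0.1752) → reset → x⁺ = (0.2853), jump to mode 0
Mode 0: guard c·x = 1.3403 hit at Δt = 0.5132 (t = 1.2657), x⁻ = (1.3403) → reset → x⁺ = (1.0337), jump to mode 1
Mode 1: flow for 0.5318 to horizon, guard not reached → x = (0.4041)

1 0.7525 1->0
2 1.2657 0->1
final: 1 0.4041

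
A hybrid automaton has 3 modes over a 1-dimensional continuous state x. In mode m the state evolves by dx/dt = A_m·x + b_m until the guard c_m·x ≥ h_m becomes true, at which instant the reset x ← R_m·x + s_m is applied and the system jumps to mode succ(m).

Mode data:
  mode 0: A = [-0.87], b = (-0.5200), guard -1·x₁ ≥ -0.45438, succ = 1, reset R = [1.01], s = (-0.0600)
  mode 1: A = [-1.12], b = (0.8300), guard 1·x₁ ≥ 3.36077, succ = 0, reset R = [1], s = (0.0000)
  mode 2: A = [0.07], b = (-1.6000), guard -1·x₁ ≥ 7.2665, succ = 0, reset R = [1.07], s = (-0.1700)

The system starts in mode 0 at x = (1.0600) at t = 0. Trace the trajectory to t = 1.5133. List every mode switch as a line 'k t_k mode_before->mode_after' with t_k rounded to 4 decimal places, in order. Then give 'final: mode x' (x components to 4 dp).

Mode 0: guard c·x = -0.4544 hit at Δt = 0.5226 (t = 0.5226), x⁻ = (0.4544) → reset → x⁺ = (0.3989), jump to mode 1
Mode 1: flow for 0.9907 to horizon, guard not reached → x = (0.6283)

1 0.5226 0->1
final: 1 0.6283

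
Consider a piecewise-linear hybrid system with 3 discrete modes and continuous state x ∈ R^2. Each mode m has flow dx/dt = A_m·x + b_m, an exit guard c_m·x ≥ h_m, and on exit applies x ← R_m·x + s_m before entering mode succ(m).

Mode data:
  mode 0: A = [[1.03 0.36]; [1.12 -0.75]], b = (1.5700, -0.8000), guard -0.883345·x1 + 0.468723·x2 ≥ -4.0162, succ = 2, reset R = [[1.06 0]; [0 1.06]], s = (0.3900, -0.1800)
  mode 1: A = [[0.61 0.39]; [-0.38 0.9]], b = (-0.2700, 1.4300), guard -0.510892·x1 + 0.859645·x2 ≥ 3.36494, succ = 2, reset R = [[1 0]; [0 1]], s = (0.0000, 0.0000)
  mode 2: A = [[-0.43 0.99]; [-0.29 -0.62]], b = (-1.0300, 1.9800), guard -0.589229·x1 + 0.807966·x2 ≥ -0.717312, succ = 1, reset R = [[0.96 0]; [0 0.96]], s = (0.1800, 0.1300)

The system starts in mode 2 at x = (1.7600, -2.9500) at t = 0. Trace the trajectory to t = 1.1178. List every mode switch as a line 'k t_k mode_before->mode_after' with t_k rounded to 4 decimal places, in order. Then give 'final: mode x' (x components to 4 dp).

Mode 2: guard c·x = -0.7173 hit at Δt = 0.6190 (t = 0.6190), x⁻ = (-0.2549, -1.0737) → reset → x⁺ = (-0.0647, -0.9008), jump to mode 1
Mode 1: flow for 0.4988 to horizon, guard not reached → x = (-0.4071, -0.4578)

1 0.6190 2->1
final: 1 -0.4071 -0.4578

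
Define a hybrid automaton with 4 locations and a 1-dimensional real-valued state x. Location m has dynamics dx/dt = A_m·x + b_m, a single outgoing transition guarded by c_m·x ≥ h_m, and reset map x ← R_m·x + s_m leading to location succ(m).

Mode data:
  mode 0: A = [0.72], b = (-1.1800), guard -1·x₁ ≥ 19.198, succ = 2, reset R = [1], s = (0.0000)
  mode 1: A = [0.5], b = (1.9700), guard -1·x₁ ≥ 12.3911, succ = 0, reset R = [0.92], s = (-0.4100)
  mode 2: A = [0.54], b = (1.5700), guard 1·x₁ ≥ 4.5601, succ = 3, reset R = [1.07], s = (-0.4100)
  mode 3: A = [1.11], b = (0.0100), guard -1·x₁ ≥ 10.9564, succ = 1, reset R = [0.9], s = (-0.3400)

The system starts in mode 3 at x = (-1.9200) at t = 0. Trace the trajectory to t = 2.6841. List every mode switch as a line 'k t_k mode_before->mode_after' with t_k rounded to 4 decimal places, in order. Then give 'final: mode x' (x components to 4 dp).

1 1.5725 3->1
2 2.1725 1->0
final: 0 -17.7993

Mode 3: guard c·x = 10.9564 hit at Δt = 1.5725 (t = 1.5725), x⁻ = (-10.9564) → reset → x⁺ = (-10.2008), jump to mode 1
Mode 1: guard c·x = 12.3911 hit at Δt = 0.6000 (t = 2.1725), x⁻ = (-12.3911) → reset → x⁺ = (-11.8098), jump to mode 0
Mode 0: flow for 0.5116 to horizon, guard not reached → x = (-17.7993)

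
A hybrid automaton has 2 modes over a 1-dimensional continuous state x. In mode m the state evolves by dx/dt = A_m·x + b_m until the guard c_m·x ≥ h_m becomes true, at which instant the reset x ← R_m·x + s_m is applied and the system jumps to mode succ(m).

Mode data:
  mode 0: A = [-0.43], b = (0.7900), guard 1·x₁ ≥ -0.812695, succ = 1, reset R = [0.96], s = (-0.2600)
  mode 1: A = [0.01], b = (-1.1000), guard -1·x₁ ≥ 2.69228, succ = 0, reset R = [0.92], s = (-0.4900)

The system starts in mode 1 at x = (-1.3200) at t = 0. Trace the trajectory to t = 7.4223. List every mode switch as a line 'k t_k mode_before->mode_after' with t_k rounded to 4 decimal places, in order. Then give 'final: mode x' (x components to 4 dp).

1 1.2252 1->0
2 2.6088 0->1
3 4.0857 1->0
4 5.4693 0->1
5 6.9461 1->0
final: 0 -2.0774

Mode 1: guard c·x = 2.6923 hit at Δt = 1.2252 (t = 1.2252), x⁻ = (-2.6923) → reset → x⁺ = (-2.9669), jump to mode 0
Mode 0: guard c·x = -0.8127 hit at Δt = 1.3836 (t = 2.6088), x⁻ = (-0.8127) → reset → x⁺ = (-1.0402), jump to mode 1
Mode 1: guard c·x = 2.6923 hit at Δt = 1.4769 (t = 4.0857), x⁻ = (-2.6923) → reset → x⁺ = (-2.9669), jump to mode 0
Mode 0: guard c·x = -0.8127 hit at Δt = 1.3836 (t = 5.4693), x⁻ = (-0.8127) → reset → x⁺ = (-1.0402), jump to mode 1
Mode 1: guard c·x = 2.6923 hit at Δt = 1.4769 (t = 6.9461), x⁻ = (-2.6923) → reset → x⁺ = (-2.9669), jump to mode 0
Mode 0: flow for 0.4762 to horizon, guard not reached → x = (-2.0774)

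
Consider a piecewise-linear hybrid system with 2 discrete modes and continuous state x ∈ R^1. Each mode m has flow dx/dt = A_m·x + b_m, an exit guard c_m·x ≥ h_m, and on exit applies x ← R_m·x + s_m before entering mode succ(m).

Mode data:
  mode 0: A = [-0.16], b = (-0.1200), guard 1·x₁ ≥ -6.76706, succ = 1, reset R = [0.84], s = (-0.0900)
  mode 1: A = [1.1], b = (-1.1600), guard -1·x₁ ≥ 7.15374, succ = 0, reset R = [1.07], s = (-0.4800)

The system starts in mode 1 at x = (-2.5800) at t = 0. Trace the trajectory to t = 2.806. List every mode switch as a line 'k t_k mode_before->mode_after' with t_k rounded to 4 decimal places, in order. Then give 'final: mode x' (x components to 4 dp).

1 0.7406 1->0
2 2.0205 0->1
3 2.1878 1->0
final: 0 -7.4390

Mode 1: guard c·x = 7.1537 hit at Δt = 0.7406 (t = 0.7406), x⁻ = (-7.1537) → reset → x⁺ = (-8.1345), jump to mode 0
Mode 0: guard c·x = -6.7671 hit at Δt = 1.2799 (t = 2.0205), x⁻ = (-6.7671) → reset → x⁺ = (-5.7743), jump to mode 1
Mode 1: guard c·x = 7.1537 hit at Δt = 0.1673 (t = 2.1878), x⁻ = (-7.1537) → reset → x⁺ = (-8.1345), jump to mode 0
Mode 0: flow for 0.6182 to horizon, guard not reached → x = (-7.4390)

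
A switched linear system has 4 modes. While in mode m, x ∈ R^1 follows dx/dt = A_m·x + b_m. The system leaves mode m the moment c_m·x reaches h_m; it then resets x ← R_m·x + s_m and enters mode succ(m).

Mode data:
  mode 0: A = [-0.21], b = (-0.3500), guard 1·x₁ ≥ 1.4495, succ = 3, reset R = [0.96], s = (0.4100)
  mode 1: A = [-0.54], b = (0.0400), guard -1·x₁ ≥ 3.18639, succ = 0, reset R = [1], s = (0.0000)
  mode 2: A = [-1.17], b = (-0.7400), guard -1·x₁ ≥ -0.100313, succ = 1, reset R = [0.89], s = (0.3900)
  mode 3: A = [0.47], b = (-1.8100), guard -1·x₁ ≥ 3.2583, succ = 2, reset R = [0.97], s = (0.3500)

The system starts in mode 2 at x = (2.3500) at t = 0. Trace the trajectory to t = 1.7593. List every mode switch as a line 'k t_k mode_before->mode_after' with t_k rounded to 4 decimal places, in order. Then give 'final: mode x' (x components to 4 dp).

Mode 2: guard c·x = -0.1003 hit at Δt = 1.1997 (t = 1.1997), x⁻ = (0.1003) → reset → x⁺ = (0.4793), jump to mode 1
Mode 1: flow for 0.5596 to horizon, guard not reached → x = (0.3736)

1 1.1997 2->1
final: 1 0.3736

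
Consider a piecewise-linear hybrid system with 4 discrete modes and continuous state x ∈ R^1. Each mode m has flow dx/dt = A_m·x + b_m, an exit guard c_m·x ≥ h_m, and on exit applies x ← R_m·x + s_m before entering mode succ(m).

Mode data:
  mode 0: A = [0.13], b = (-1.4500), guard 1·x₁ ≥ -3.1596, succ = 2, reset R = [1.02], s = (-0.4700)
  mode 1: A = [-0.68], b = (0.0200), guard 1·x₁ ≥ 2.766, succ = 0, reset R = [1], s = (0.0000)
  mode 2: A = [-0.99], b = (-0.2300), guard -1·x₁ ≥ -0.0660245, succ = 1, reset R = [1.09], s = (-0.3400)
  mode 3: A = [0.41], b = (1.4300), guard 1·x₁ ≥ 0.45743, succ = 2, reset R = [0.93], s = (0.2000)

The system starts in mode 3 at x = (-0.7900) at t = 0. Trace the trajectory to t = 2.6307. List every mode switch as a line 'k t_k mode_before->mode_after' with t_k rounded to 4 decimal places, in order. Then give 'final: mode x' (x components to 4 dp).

1 0.9270 3->2
2 1.9937 2->1
final: 1 -0.1635

Mode 3: guard c·x = 0.4574 hit at Δt = 0.9270 (t = 0.9270), x⁻ = (0.4574) → reset → x⁺ = (0.6254), jump to mode 2
Mode 2: guard c·x = -0.0660 hit at Δt = 1.0667 (t = 1.9937), x⁻ = (0.0660) → reset → x⁺ = (-0.2680), jump to mode 1
Mode 1: flow for 0.6370 to horizon, guard not reached → x = (-0.1635)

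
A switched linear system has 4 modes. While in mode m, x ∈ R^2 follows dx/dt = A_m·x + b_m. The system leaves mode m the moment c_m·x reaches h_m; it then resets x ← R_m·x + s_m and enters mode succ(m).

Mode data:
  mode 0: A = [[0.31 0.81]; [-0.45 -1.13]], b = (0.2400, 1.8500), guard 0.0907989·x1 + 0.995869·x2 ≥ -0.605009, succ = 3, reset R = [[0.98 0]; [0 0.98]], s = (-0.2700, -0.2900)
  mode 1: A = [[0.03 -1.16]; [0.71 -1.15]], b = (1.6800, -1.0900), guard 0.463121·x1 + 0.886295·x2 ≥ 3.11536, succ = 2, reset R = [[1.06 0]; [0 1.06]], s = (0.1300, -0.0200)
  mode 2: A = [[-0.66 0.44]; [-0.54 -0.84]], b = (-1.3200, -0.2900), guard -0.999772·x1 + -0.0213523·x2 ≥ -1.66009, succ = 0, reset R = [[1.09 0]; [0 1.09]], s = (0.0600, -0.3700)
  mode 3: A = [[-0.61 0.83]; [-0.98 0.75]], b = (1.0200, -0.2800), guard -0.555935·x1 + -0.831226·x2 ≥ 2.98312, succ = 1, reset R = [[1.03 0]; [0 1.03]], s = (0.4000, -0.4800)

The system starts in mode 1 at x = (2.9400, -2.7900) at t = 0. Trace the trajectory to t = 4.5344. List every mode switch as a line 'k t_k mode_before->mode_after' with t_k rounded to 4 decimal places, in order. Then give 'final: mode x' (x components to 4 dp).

Mode 1: guard c·x = 3.1154 hit at Δt = 0.9593 (t = 0.9593), x⁻ = (5.8201, 0.4738) → reset → x⁺ = (6.2993, 0.4823), jump to mode 2
Mode 2: guard c·x = -1.6601 hit at Δt = 1.1055 (t = 2.0648), x⁻ = (1.6894, -1.3542) → reset → x⁺ = (1.9014, -1.8461), jump to mode 0
Mode 0: guard c·x = -0.6050 hit at Δt = 0.4364 (t = 2.5012), x⁻ = (1.8050, -0.7721) → reset → x⁺ = (1.4989, -1.0467), jump to mode 3
Mode 3: guard c·x = 2.9831 hit at Δt = 0.9025 (t = 3.4037), x⁻ = (0.1649, -3.6991) → reset → x⁺ = (0.5699, -4.2901), jump to mode 1
Mode 1: flow for 1.1307 to horizon, guard not reached → x = (5.2938, -0.1246)

1 0.9593 1->2
2 2.0648 2->0
3 2.5012 0->3
4 3.4037 3->1
final: 1 5.2938 -0.1246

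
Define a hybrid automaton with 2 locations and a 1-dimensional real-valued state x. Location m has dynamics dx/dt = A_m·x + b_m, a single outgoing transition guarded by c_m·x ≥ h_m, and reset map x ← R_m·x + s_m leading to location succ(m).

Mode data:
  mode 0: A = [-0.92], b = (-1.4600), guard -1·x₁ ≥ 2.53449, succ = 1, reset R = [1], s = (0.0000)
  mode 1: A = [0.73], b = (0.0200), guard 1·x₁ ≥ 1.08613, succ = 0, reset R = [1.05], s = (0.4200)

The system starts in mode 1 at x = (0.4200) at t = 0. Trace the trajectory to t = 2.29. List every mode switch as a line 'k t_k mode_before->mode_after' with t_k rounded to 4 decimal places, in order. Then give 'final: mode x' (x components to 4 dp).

1 1.2491 1->0
final: 0 -0.3790

Mode 1: guard c·x = 1.0861 hit at Δt = 1.2491 (t = 1.2491), x⁻ = (1.0861) → reset → x⁺ = (1.5604), jump to mode 0
Mode 0: flow for 1.0409 to horizon, guard not reached → x = (-0.3790)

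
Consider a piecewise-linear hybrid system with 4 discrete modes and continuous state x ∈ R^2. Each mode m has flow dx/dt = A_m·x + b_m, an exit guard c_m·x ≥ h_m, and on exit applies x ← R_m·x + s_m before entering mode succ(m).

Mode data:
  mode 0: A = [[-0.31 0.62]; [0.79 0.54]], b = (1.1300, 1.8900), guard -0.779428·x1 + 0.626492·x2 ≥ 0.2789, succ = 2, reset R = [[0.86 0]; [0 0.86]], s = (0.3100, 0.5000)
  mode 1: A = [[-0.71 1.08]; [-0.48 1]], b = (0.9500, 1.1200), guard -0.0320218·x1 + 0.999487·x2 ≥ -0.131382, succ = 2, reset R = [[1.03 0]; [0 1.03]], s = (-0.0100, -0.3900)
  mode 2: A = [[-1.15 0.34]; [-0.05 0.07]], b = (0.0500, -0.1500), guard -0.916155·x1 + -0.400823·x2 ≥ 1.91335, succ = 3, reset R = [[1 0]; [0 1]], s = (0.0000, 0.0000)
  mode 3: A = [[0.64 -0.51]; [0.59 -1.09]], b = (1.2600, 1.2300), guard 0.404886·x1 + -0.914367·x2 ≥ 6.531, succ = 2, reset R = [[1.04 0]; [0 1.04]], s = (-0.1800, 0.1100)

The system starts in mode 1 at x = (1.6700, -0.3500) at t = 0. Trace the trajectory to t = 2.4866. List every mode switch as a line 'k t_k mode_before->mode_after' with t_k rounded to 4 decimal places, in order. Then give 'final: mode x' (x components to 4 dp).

Mode 1: guard c·x = -0.1314 hit at Δt = 1.3974 (t = 1.3974), x⁻ = (1.2174, -0.0924) → reset → x⁺ = (1.2439, -0.4852), jump to mode 2
Mode 2: flow for 1.0892 to horizon, guard not reached → x = (0.2523, -0.7308)

1 1.3974 1->2
final: 2 0.2523 -0.7308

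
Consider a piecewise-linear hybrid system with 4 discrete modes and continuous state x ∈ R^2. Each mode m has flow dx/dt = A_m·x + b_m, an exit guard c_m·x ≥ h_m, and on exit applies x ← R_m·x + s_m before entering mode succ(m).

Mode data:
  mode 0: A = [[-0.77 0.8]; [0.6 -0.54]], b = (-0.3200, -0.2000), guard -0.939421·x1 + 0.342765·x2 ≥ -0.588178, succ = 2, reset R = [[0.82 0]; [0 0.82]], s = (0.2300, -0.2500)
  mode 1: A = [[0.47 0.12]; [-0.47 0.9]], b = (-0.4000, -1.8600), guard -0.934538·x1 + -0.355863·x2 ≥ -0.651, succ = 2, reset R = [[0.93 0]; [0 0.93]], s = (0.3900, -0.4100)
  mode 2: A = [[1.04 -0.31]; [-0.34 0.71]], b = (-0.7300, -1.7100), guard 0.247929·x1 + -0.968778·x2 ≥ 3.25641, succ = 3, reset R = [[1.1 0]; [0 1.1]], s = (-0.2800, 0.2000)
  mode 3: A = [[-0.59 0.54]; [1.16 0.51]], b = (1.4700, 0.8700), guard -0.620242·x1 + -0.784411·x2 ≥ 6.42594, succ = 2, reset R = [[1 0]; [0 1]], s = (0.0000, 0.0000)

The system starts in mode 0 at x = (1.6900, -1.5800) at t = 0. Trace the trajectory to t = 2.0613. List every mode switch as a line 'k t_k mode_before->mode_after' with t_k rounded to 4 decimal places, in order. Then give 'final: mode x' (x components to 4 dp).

1 0.7138 0->2
2 1.3713 2->3
final: 3 0.1974 -3.5440

Mode 0: guard c·x = -0.5882 hit at Δt = 0.7138 (t = 0.7138), x⁻ = (0.3020, -0.8884) → reset → x⁺ = (0.4776, -0.9785), jump to mode 2
Mode 2: guard c·x = 3.2564 hit at Δt = 0.6575 (t = 1.3713), x⁻ = (0.8003, -3.1566) → reset → x⁺ = (0.6003, -3.2722), jump to mode 3
Mode 3: flow for 0.6900 to horizon, guard not reached → x = (0.1974, -3.5440)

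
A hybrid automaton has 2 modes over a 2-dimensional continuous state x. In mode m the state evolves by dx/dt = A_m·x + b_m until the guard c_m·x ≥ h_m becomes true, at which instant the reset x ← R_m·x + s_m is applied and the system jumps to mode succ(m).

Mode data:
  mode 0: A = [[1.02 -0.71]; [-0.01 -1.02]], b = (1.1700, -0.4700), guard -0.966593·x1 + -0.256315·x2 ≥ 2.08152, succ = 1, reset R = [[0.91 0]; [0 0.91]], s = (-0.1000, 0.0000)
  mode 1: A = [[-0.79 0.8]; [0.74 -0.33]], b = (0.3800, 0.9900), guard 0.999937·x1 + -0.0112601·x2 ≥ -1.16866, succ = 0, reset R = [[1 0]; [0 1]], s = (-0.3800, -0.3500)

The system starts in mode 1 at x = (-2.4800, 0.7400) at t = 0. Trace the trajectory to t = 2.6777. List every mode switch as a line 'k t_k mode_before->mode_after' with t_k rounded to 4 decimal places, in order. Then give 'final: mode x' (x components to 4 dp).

1 0.5977 1->0
2 1.5230 0->1
3 2.1190 1->0
final: 0 -1.5574 -0.5357

Mode 1: guard c·x = -1.1687 hit at Δt = 0.5977 (t = 0.5977), x⁻ = (-1.1637, 0.4470) → reset → x⁺ = (-1.5437, 0.0970), jump to mode 0
Mode 0: guard c·x = 2.0815 hit at Δt = 0.9253 (t = 1.5230), x⁻ = (-2.0917, -0.2327) → reset → x⁺ = (-2.0035, -0.2118), jump to mode 1
Mode 1: guard c·x = -1.1687 hit at Δt = 0.5960 (t = 2.1190), x⁻ = (-1.1716, -0.2549) → reset → x⁺ = (-1.5516, -0.6049), jump to mode 0
Mode 0: flow for 0.5587 to horizon, guard not reached → x = (-1.5574, -0.5357)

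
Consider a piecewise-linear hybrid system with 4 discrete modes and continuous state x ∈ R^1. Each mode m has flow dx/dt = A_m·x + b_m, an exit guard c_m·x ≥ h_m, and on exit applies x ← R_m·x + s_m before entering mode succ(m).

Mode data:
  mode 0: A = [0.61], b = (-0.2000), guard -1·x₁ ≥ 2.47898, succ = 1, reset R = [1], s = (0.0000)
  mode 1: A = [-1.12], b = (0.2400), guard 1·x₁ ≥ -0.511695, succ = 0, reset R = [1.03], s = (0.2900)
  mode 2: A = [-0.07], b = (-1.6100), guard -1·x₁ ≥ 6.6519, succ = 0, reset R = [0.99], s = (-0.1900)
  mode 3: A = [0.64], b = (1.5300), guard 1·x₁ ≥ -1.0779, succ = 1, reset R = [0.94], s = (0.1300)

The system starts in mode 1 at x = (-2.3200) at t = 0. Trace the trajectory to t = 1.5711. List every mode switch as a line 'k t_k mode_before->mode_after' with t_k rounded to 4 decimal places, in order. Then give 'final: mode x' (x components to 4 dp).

1 1.1162 1->0
final: 0 -0.4177

Mode 1: guard c·x = -0.5117 hit at Δt = 1.1162 (t = 1.1162), x⁻ = (-0.5117) → reset → x⁺ = (-0.2370), jump to mode 0
Mode 0: flow for 0.4549 to horizon, guard not reached → x = (-0.4177)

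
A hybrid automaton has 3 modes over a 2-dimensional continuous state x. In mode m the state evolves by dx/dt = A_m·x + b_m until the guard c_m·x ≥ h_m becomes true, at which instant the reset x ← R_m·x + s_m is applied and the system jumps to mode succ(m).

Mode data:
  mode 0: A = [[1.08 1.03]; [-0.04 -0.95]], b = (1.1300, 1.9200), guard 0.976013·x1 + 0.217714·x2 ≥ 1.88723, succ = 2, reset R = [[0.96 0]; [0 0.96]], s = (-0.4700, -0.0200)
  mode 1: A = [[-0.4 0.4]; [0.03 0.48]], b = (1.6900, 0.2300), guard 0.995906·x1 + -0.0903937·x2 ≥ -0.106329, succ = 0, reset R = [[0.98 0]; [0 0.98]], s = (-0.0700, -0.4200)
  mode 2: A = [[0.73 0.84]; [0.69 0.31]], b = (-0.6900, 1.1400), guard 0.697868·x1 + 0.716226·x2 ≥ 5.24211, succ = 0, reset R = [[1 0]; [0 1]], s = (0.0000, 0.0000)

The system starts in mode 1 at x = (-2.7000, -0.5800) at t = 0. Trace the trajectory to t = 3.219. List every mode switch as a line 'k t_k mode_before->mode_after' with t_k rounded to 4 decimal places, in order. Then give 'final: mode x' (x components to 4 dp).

Mode 1: guard c·x = -0.1063 hit at Δt = 1.2926 (t = 1.2926), x⁻ = (-0.1744, -0.7447) → reset → x⁺ = (-0.2409, -1.1498), jump to mode 0
Mode 0: guard c·x = 1.8872 hit at Δt = 1.2148 (t = 2.5074), x⁻ = (1.7090, 1.0069) → reset → x⁺ = (1.1707, 0.9466), jump to mode 2
Mode 2: flow for 0.7116 to horizon, guard not reached → x = (2.7422, 3.0535)

1 1.2926 1->0
2 2.5074 0->2
final: 2 2.7422 3.0535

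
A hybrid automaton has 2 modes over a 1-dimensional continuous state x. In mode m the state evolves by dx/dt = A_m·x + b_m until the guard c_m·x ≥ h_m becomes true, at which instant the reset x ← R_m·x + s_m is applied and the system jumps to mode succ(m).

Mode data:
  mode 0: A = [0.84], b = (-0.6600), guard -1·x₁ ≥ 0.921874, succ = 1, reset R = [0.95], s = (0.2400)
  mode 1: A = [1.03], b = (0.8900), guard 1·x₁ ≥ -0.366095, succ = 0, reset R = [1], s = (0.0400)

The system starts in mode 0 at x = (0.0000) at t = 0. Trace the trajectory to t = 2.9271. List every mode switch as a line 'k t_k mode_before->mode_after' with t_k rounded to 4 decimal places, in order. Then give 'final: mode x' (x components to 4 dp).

1 0.9241 0->1
2 1.6813 1->0
3 2.1921 0->1
final: 1 -0.3774

Mode 0: guard c·x = 0.9219 hit at Δt = 0.9241 (t = 0.9241), x⁻ = (-0.9219) → reset → x⁺ = (-0.6358), jump to mode 1
Mode 1: guard c·x = -0.3661 hit at Δt = 0.7572 (t = 1.6813), x⁻ = (-0.3661) → reset → x⁺ = (-0.3261), jump to mode 0
Mode 0: guard c·x = 0.9219 hit at Δt = 0.5108 (t = 2.1921), x⁻ = (-0.9219) → reset → x⁺ = (-0.6358), jump to mode 1
Mode 1: flow for 0.7350 to horizon, guard not reached → x = (-0.3774)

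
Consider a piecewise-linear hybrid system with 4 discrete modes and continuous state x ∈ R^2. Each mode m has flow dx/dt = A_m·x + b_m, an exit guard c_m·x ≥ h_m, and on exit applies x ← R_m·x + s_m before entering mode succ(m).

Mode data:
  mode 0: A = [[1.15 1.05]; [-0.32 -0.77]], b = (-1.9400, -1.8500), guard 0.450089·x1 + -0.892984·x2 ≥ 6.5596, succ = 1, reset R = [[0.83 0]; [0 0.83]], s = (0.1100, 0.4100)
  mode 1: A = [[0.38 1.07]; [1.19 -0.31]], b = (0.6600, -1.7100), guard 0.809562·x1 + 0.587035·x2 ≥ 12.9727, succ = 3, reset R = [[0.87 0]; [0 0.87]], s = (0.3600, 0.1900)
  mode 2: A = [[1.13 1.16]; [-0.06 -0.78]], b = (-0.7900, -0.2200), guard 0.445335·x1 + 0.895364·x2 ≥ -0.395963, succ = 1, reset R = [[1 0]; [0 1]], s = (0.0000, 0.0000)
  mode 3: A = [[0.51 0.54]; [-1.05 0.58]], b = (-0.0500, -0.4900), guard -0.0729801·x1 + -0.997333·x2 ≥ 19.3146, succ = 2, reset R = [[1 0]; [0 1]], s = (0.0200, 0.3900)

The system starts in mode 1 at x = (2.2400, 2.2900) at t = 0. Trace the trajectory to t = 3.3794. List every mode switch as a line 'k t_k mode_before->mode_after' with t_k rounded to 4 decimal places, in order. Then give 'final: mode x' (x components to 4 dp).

Mode 1: guard c·x = 12.9727 hit at Δt = 1.2434 (t = 1.2434), x⁻ = (10.8564, 7.1270) → reset → x⁺ = (9.8051, 6.3905), jump to mode 3
Mode 3: guard c·x = 19.3146 hit at Δt = 1.4564 (t = 2.6998), x⁻ = (17.5318, -20.6491) → reset → x⁺ = (17.5518, -20.2591), jump to mode 2
Mode 2: flow for 0.6796 to horizon, guard not reached → x = (17.3718, -12.5766)

1 1.2434 1->3
2 2.6998 3->2
final: 2 17.3718 -12.5766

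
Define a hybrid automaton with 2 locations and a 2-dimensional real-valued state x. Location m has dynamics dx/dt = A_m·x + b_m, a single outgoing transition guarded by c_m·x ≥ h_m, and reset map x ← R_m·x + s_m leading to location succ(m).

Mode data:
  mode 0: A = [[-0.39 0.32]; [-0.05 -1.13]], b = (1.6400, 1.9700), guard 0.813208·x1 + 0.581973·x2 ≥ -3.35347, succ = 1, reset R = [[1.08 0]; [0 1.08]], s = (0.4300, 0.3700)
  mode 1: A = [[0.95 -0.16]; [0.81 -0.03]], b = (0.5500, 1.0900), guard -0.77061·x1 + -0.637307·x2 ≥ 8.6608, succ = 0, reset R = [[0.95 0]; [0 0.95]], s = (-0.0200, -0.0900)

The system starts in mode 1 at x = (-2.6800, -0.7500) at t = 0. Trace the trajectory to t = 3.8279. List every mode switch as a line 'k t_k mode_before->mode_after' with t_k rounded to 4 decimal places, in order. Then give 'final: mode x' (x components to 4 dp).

Mode 1: guard c·x = 8.6608 hit at Δt = 1.3854 (t = 1.3854), x⁻ = (-7.6002, -4.3997) → reset → x⁺ = (-7.2402, -4.2698), jump to mode 0
Mode 0: guard c·x = -3.3535 hit at Δt = 0.9745 (t = 2.3599), x⁻ = (-4.0540, -0.0975) → reset → x⁺ = (-3.9483, 0.2647), jump to mode 1
Mode 1: guard c·x = 8.6608 hit at Δt = 0.9398 (t = 3.2997), x⁻ = (-8.5775, -3.2180) → reset → x⁺ = (-8.1687, -3.1471), jump to mode 0
Mode 0: flow for 0.5282 to horizon, guard not reached → x = (-6.1429, -0.8088)

1 1.3854 1->0
2 2.3599 0->1
3 3.2997 1->0
final: 0 -6.1429 -0.8088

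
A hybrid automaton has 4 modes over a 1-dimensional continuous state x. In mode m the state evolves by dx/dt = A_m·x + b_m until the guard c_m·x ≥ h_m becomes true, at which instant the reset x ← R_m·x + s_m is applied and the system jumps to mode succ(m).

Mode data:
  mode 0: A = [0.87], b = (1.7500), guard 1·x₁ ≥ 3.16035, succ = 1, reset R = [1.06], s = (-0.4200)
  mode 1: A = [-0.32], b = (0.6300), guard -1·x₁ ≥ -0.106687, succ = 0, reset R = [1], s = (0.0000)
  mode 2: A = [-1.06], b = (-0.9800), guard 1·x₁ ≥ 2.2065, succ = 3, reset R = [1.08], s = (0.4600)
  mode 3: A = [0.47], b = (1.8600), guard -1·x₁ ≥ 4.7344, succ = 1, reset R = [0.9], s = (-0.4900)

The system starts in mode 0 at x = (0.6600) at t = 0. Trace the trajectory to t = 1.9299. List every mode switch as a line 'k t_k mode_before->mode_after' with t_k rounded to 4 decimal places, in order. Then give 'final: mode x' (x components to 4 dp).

1 0.7593 0->1
final: 1 2.6297

Mode 0: guard c·x = 3.1604 hit at Δt = 0.7593 (t = 0.7593), x⁻ = (3.1603) → reset → x⁺ = (2.9300), jump to mode 1
Mode 1: flow for 1.1706 to horizon, guard not reached → x = (2.6297)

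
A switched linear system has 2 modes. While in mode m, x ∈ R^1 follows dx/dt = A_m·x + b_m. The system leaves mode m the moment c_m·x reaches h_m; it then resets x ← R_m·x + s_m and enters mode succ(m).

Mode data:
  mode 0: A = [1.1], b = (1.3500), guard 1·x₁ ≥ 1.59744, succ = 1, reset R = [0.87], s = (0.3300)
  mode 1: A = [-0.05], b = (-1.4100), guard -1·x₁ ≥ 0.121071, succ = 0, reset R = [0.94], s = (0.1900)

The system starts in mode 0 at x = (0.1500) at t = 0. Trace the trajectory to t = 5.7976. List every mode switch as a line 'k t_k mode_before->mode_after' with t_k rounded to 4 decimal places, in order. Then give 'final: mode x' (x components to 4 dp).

1 0.6530 0->1
2 1.9230 1->0
3 2.6261 0->1
4 3.8961 1->0
5 4.5992 0->1
final: 1 -0.0204

Mode 0: guard c·x = 1.5974 hit at Δt = 0.6530 (t = 0.6530), x⁻ = (1.5974) → reset → x⁺ = (1.7198), jump to mode 1
Mode 1: guard c·x = 0.1211 hit at Δt = 1.2700 (t = 1.9230), x⁻ = (-0.1211) → reset → x⁺ = (0.0762), jump to mode 0
Mode 0: guard c·x = 1.5974 hit at Δt = 0.7031 (t = 2.6261), x⁻ = (1.5974) → reset → x⁺ = (1.7198), jump to mode 1
Mode 1: guard c·x = 0.1211 hit at Δt = 1.2700 (t = 3.8961), x⁻ = (-0.1211) → reset → x⁺ = (0.0762), jump to mode 0
Mode 0: guard c·x = 1.5974 hit at Δt = 0.7031 (t = 4.5992), x⁻ = (1.5974) → reset → x⁺ = (1.7198), jump to mode 1
Mode 1: flow for 1.1984 to horizon, guard not reached → x = (-0.0204)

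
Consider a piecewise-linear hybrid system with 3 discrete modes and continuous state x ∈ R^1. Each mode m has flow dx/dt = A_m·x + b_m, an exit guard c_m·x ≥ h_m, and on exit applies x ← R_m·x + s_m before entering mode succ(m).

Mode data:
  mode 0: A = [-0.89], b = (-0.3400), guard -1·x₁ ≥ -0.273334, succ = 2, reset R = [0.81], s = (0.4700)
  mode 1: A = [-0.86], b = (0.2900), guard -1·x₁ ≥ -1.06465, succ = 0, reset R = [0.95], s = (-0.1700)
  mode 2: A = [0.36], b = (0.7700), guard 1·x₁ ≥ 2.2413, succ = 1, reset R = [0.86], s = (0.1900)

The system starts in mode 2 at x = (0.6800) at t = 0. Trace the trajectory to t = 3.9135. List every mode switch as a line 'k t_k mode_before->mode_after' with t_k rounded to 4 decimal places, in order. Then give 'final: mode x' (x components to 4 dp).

Mode 2: guard c·x = 2.2413 hit at Δt = 1.2243 (t = 1.2243), x⁻ = (2.2413) → reset → x⁺ = (2.1175), jump to mode 1
Mode 1: guard c·x = -1.0647 hit at Δt = 1.0407 (t = 2.2650), x⁻ = (1.0647) → reset → x⁺ = (0.8414), jump to mode 0
Mode 0: guard c·x = -0.2733 hit at Δt = 0.7014 (t = 2.9664), x⁻ = (0.2733) → reset → x⁺ = (0.6914), jump to mode 2
Mode 2: flow for 0.9471 to horizon, guard not reached → x = (1.8413)

1 1.2243 2->1
2 2.2650 1->0
3 2.9664 0->2
final: 2 1.8413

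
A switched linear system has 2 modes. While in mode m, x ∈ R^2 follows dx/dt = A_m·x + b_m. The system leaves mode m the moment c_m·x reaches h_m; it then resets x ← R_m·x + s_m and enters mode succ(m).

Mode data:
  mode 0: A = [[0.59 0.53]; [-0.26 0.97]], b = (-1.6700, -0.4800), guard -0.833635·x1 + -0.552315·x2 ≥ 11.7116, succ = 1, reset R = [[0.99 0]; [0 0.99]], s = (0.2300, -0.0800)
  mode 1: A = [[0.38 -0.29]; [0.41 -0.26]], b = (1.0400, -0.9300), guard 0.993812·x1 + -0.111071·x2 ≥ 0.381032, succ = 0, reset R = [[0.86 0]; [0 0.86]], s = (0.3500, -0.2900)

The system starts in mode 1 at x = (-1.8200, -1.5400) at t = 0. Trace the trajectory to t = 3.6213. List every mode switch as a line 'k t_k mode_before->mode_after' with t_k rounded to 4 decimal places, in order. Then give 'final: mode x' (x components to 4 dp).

Mode 1: guard c·x = 0.3810 hit at Δt = 1.4590 (t = 1.4590), x⁻ = (0.0875, -2.6475) → reset → x⁺ = (0.4253, -2.5669), jump to mode 0
Mode 0: guard c·x = 11.7116 hit at Δt = 1.3378 (t = 2.7968), x⁻ = (-7.8842, -9.3046) → reset → x⁺ = (-7.5753, -9.2916), jump to mode 1
Mode 1: flow for 0.8245 to horizon, guard not reached → x = (-6.5922, -10.3532)

1 1.4590 1->0
2 2.7968 0->1
final: 1 -6.5922 -10.3532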